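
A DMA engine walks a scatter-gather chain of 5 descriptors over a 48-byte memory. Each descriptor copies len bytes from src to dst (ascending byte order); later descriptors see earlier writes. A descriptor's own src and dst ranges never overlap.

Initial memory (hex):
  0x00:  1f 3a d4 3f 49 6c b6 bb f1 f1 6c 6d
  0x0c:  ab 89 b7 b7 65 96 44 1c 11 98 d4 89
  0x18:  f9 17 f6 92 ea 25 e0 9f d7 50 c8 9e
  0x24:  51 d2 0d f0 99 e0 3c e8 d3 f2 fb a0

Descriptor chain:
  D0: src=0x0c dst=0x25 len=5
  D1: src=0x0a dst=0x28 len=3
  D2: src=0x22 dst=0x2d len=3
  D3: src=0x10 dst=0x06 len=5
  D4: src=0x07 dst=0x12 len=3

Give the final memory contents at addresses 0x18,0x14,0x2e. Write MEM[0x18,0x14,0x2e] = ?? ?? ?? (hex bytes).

#0 dst[0x25+5] := {0xab,0x89,0xb7,0xb7,0x65}
#1 dst[0x28+3] := {0x6c,0x6d,0xab}
#2 dst[0x2d+3] := {0xc8,0x9e,0x51}
#3 dst[0x06+5] := {0x65,0x96,0x44,0x1c,0x11}
#4 dst[0x12+3] := {0x96,0x44,0x1c}
query mem[0x18]=0xf9, mem[0x14]=0x1c, mem[0x2e]=0x9e

MEM[0x18,0x14,0x2e] = f9 1c 9e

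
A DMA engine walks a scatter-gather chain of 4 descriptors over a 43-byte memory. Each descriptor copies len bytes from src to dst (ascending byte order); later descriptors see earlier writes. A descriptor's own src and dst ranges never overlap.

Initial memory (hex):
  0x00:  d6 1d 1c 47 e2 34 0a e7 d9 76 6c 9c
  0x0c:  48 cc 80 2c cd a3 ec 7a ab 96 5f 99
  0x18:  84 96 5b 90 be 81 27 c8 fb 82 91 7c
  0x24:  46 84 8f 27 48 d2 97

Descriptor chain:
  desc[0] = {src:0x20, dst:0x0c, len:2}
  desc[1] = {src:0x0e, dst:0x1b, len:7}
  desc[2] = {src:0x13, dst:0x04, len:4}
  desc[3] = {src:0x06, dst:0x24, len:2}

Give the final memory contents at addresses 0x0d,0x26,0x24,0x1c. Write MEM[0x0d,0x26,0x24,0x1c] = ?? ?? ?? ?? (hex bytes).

MEM[0x0d,0x26,0x24,0x1c] = 82 8f 96 2c

D0: mem[0x0c..0x0d] <- [fb 82]
D1: mem[0x1b..0x21] <- [80 2c cd a3 ec 7a ab]
D2: mem[0x04..0x07] <- [7a ab 96 5f]
D3: mem[0x24..0x25] <- [96 5f]
query mem[0x0d]=0x82, mem[0x26]=0x8f, mem[0x24]=0x96, mem[0x1c]=0x2c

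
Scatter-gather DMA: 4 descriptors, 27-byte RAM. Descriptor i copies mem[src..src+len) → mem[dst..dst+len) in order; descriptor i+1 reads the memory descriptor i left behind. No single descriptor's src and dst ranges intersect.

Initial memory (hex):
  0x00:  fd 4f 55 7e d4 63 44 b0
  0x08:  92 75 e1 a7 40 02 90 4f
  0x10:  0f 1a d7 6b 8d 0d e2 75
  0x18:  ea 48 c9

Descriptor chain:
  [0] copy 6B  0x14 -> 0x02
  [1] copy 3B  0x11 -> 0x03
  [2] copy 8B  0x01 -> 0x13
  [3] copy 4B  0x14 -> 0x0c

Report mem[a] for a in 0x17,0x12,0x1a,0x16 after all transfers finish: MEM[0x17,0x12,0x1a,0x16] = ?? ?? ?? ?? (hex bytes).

  after D0: wrote 6B at 0x02 = 8d0de275ea48
  after D1: wrote 3B at 0x03 = 1ad76b
  after D2: wrote 8B at 0x13 = 4f8d1ad76bea4892
  after D3: wrote 4B at 0x0c = 8d1ad76b
query mem[0x17]=0x6b, mem[0x12]=0xd7, mem[0x1a]=0x92, mem[0x16]=0xd7

MEM[0x17,0x12,0x1a,0x16] = 6b d7 92 d7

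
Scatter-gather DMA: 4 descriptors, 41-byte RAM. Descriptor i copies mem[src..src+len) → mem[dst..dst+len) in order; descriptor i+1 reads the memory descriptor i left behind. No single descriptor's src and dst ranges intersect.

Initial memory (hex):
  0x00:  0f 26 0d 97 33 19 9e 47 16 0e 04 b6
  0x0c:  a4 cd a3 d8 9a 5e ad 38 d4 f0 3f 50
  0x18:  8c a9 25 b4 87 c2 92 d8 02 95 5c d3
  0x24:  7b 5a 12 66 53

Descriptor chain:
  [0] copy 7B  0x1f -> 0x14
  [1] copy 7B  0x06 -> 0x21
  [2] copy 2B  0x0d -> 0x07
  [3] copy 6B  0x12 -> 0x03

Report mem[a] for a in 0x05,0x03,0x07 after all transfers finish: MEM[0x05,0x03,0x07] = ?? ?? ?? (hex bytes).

MEM[0x05,0x03,0x07] = d8 ad 95

D0: mem[0x14..0x1a] <- [d8 02 95 5c d3 7b 5a]
D1: mem[0x21..0x27] <- [9e 47 16 0e 04 b6 a4]
D2: mem[0x07..0x08] <- [cd a3]
D3: mem[0x03..0x08] <- [ad 38 d8 02 95 5c]
query mem[0x05]=0xd8, mem[0x03]=0xad, mem[0x07]=0x95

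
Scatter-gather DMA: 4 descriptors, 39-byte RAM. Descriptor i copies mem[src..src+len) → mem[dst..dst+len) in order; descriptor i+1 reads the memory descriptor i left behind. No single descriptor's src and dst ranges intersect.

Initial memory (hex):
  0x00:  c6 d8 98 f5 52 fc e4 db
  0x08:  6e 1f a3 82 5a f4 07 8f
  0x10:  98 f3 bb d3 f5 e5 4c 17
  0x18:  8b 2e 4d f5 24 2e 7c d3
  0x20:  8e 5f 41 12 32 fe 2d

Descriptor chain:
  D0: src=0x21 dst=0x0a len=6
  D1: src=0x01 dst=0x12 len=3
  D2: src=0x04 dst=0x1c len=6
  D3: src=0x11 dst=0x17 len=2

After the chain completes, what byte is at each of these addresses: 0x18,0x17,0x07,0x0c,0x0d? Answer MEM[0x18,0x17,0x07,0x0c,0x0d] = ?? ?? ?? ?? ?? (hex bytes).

[0] 0x21->0x0a len=6 : 5f 41 12 32 fe 2d
[1] 0x01->0x12 len=3 : d8 98 f5
[2] 0x04->0x1c len=6 : 52 fc e4 db 6e 1f
[3] 0x11->0x17 len=2 : f3 d8
query mem[0x18]=0xd8, mem[0x17]=0xf3, mem[0x07]=0xdb, mem[0x0c]=0x12, mem[0x0d]=0x32

MEM[0x18,0x17,0x07,0x0c,0x0d] = d8 f3 db 12 32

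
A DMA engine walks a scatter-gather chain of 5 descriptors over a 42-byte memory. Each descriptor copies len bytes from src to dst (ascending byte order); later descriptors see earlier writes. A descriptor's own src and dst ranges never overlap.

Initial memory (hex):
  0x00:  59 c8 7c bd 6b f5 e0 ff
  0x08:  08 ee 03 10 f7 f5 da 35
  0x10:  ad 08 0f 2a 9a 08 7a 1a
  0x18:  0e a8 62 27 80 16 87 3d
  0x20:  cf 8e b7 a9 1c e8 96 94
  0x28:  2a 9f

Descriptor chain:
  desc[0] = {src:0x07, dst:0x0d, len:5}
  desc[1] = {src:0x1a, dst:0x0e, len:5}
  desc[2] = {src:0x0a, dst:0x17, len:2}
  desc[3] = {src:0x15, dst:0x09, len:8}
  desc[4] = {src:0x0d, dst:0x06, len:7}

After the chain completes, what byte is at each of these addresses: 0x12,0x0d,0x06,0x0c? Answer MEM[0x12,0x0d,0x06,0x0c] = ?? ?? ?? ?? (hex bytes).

D0: mem[0x0d..0x11] <- [ff 08 ee 03 10]
D1: mem[0x0e..0x12] <- [62 27 80 16 87]
D2: mem[0x17..0x18] <- [03 10]
D3: mem[0x09..0x10] <- [08 7a 03 10 a8 62 27 80]
D4: mem[0x06..0x0c] <- [a8 62 27 80 16 87 2a]
query mem[0x12]=0x87, mem[0x0d]=0xa8, mem[0x06]=0xa8, mem[0x0c]=0x2a

MEM[0x12,0x0d,0x06,0x0c] = 87 a8 a8 2a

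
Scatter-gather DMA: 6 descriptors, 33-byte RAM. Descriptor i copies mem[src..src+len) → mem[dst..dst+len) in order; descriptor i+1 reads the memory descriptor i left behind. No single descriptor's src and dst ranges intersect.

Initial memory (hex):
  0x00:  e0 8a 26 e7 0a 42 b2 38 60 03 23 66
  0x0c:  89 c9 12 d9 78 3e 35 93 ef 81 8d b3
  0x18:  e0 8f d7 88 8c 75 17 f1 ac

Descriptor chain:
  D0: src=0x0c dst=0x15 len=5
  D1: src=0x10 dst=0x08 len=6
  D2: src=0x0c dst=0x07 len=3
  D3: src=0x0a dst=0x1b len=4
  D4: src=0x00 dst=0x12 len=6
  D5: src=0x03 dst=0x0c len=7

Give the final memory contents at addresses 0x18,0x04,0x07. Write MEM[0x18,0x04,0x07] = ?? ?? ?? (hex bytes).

D0: mem[0x15..0x19] <- [89 c9 12 d9 78]
D1: mem[0x08..0x0d] <- [78 3e 35 93 ef 89]
D2: mem[0x07..0x09] <- [ef 89 12]
D3: mem[0x1b..0x1e] <- [35 93 ef 89]
D4: mem[0x12..0x17] <- [e0 8a 26 e7 0a 42]
D5: mem[0x0c..0x12] <- [e7 0a 42 b2 ef 89 12]
query mem[0x18]=0xd9, mem[0x04]=0x0a, mem[0x07]=0xef

MEM[0x18,0x04,0x07] = d9 0a ef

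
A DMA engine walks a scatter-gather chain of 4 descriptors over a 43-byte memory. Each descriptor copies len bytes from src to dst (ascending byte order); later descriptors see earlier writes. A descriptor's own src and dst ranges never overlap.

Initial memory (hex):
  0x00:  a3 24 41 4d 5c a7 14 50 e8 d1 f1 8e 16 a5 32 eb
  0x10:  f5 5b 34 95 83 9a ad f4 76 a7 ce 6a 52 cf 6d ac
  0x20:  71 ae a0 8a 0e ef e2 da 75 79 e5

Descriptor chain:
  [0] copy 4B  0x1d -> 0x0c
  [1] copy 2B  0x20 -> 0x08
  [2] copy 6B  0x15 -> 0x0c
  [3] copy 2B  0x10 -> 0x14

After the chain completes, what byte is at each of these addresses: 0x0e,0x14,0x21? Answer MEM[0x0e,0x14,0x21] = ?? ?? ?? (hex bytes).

MEM[0x0e,0x14,0x21] = f4 a7 ae

D0: mem[0x0c..0x0f] <- [cf 6d ac 71]
D1: mem[0x08..0x09] <- [71 ae]
D2: mem[0x0c..0x11] <- [9a ad f4 76 a7 ce]
D3: mem[0x14..0x15] <- [a7 ce]
query mem[0x0e]=0xf4, mem[0x14]=0xa7, mem[0x21]=0xae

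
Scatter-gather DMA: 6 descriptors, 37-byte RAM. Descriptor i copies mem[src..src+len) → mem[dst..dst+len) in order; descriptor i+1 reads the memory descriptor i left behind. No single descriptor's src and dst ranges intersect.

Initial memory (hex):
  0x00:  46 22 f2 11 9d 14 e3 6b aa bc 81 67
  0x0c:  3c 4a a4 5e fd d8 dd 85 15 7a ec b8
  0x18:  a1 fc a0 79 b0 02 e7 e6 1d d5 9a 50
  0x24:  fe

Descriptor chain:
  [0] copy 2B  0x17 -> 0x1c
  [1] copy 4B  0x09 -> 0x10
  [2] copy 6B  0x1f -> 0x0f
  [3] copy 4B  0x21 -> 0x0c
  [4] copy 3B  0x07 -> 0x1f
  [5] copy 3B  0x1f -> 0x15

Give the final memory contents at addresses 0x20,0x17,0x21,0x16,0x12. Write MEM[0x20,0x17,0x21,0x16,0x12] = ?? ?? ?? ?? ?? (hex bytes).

MEM[0x20,0x17,0x21,0x16,0x12] = aa bc bc aa 9a

[0] 0x17->0x1c len=2 : b8 a1
[1] 0x09->0x10 len=4 : bc 81 67 3c
[2] 0x1f->0x0f len=6 : e6 1d d5 9a 50 fe
[3] 0x21->0x0c len=4 : d5 9a 50 fe
[4] 0x07->0x1f len=3 : 6b aa bc
[5] 0x1f->0x15 len=3 : 6b aa bc
query mem[0x20]=0xaa, mem[0x17]=0xbc, mem[0x21]=0xbc, mem[0x16]=0xaa, mem[0x12]=0x9a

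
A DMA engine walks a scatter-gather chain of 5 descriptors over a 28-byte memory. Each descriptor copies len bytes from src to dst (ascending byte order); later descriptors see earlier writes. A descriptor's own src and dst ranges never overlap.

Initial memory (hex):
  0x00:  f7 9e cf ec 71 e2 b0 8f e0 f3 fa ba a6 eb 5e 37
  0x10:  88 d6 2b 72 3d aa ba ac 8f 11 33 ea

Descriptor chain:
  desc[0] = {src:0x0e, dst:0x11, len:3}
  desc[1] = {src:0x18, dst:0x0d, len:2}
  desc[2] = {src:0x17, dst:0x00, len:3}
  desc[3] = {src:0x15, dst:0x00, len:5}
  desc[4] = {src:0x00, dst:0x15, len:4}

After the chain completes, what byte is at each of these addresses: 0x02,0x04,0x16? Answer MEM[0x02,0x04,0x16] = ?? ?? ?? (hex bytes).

D0: mem[0x11..0x13] <- [5e 37 88]
D1: mem[0x0d..0x0e] <- [8f 11]
D2: mem[0x00..0x02] <- [ac 8f 11]
D3: mem[0x00..0x04] <- [aa ba ac 8f 11]
D4: mem[0x15..0x18] <- [aa ba ac 8f]
query mem[0x02]=0xac, mem[0x04]=0x11, mem[0x16]=0xba

MEM[0x02,0x04,0x16] = ac 11 ba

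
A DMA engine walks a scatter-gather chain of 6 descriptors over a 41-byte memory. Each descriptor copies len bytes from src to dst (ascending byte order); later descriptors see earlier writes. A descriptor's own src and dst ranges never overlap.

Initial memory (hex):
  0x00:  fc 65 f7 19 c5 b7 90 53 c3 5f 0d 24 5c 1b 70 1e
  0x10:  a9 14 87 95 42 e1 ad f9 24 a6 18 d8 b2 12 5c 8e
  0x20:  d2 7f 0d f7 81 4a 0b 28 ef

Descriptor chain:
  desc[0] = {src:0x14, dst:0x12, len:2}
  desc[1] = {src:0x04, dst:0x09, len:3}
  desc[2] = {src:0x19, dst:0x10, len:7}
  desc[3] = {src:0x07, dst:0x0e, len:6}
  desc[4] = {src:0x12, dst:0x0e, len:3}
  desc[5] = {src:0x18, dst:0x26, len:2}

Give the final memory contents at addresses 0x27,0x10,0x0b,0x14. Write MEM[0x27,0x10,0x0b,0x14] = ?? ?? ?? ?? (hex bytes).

MEM[0x27,0x10,0x0b,0x14] = a6 12 90 12

D0: mem[0x12..0x13] <- [42 e1]
D1: mem[0x09..0x0b] <- [c5 b7 90]
D2: mem[0x10..0x16] <- [a6 18 d8 b2 12 5c 8e]
D3: mem[0x0e..0x13] <- [53 c3 c5 b7 90 5c]
D4: mem[0x0e..0x10] <- [90 5c 12]
D5: mem[0x26..0x27] <- [24 a6]
query mem[0x27]=0xa6, mem[0x10]=0x12, mem[0x0b]=0x90, mem[0x14]=0x12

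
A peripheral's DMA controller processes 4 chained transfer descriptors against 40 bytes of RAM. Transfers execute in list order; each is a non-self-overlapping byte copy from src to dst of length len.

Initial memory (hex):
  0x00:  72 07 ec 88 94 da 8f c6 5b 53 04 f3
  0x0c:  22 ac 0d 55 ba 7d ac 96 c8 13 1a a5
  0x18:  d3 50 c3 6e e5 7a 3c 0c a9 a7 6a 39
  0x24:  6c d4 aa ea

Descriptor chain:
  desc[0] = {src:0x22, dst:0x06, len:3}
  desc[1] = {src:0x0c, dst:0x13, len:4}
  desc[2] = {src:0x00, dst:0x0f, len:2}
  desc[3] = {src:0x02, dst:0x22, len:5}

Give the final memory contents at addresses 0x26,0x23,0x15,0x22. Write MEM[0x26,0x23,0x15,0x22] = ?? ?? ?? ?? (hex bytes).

[0] 0x22->0x06 len=3 : 6a 39 6c
[1] 0x0c->0x13 len=4 : 22 ac 0d 55
[2] 0x00->0x0f len=2 : 72 07
[3] 0x02->0x22 len=5 : ec 88 94 da 6a
query mem[0x26]=0x6a, mem[0x23]=0x88, mem[0x15]=0x0d, mem[0x22]=0xec

MEM[0x26,0x23,0x15,0x22] = 6a 88 0d ec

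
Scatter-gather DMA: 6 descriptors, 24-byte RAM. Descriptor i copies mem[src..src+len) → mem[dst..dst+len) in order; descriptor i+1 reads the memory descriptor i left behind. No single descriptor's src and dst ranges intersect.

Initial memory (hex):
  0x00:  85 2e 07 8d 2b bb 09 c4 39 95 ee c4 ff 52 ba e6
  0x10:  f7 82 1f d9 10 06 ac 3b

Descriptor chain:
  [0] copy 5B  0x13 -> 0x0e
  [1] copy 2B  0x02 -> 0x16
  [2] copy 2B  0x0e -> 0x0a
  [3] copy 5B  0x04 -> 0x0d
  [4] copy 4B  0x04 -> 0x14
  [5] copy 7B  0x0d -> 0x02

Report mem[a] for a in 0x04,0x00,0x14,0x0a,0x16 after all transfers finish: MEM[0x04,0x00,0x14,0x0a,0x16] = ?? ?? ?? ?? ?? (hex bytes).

  after D0: wrote 5B at 0x0e = d91006ac3b
  after D1: wrote 2B at 0x16 = 078d
  after D2: wrote 2B at 0x0a = d910
  after D3: wrote 5B at 0x0d = 2bbb09c439
  after D4: wrote 4B at 0x14 = 2bbb09c4
  after D5: wrote 7B at 0x02 = 2bbb09c4393bd9
query mem[0x04]=0x09, mem[0x00]=0x85, mem[0x14]=0x2b, mem[0x0a]=0xd9, mem[0x16]=0x09

MEM[0x04,0x00,0x14,0x0a,0x16] = 09 85 2b d9 09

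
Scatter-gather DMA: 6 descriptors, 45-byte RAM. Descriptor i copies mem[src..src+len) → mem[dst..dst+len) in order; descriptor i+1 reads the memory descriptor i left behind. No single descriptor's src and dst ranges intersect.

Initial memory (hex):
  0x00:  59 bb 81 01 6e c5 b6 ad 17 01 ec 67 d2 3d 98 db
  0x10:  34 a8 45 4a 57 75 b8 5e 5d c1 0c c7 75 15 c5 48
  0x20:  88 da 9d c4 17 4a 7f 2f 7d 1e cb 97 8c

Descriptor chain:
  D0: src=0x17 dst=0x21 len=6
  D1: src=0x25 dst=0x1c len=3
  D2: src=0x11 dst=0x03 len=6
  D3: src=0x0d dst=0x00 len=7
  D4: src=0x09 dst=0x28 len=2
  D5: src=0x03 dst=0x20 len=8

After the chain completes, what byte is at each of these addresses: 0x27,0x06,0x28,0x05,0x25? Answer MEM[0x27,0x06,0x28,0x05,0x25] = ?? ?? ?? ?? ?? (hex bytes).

MEM[0x27,0x06,0x28,0x05,0x25] = ec 4a 01 45 b8

  after D0: wrote 6B at 0x21 = 5e5dc10cc775
  after D1: wrote 3B at 0x1c = c7752f
  after D2: wrote 6B at 0x03 = a8454a5775b8
  after D3: wrote 7B at 0x00 = 3d98db34a8454a
  after D4: wrote 2B at 0x28 = 01ec
  after D5: wrote 8B at 0x20 = 34a8454a75b801ec
query mem[0x27]=0xec, mem[0x06]=0x4a, mem[0x28]=0x01, mem[0x05]=0x45, mem[0x25]=0xb8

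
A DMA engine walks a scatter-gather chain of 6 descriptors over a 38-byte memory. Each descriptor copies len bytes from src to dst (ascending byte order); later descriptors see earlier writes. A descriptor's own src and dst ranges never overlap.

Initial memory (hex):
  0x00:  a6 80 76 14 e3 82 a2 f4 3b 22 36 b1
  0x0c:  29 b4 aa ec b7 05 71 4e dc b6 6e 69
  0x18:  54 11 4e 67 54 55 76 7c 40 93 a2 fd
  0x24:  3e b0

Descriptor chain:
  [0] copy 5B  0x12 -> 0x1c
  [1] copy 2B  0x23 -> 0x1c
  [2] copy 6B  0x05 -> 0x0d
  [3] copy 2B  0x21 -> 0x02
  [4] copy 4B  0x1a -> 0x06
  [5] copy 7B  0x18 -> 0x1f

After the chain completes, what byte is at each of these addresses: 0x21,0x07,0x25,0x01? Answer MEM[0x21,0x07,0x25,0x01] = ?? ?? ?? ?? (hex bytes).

[0] 0x12->0x1c len=5 : 71 4e dc b6 6e
[1] 0x23->0x1c len=2 : fd 3e
[2] 0x05->0x0d len=6 : 82 a2 f4 3b 22 36
[3] 0x21->0x02 len=2 : 93 a2
[4] 0x1a->0x06 len=4 : 4e 67 fd 3e
[5] 0x18->0x1f len=7 : 54 11 4e 67 fd 3e dc
query mem[0x21]=0x4e, mem[0x07]=0x67, mem[0x25]=0xdc, mem[0x01]=0x80

MEM[0x21,0x07,0x25,0x01] = 4e 67 dc 80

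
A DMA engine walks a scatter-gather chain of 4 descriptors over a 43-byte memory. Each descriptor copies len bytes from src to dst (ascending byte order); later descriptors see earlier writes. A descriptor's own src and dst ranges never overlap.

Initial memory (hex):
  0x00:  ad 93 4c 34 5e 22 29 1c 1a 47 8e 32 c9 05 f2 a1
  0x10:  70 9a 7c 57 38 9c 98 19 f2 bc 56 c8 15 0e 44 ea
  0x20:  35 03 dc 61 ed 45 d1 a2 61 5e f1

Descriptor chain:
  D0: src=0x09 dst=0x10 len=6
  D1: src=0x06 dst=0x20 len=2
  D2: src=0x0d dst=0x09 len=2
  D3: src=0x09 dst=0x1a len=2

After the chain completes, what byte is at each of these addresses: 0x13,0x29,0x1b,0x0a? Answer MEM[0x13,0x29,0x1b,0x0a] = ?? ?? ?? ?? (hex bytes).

  after D0: wrote 6B at 0x10 = 478e32c905f2
  after D1: wrote 2B at 0x20 = 291c
  after D2: wrote 2B at 0x09 = 05f2
  after D3: wrote 2B at 0x1a = 05f2
query mem[0x13]=0xc9, mem[0x29]=0x5e, mem[0x1b]=0xf2, mem[0x0a]=0xf2

MEM[0x13,0x29,0x1b,0x0a] = c9 5e f2 f2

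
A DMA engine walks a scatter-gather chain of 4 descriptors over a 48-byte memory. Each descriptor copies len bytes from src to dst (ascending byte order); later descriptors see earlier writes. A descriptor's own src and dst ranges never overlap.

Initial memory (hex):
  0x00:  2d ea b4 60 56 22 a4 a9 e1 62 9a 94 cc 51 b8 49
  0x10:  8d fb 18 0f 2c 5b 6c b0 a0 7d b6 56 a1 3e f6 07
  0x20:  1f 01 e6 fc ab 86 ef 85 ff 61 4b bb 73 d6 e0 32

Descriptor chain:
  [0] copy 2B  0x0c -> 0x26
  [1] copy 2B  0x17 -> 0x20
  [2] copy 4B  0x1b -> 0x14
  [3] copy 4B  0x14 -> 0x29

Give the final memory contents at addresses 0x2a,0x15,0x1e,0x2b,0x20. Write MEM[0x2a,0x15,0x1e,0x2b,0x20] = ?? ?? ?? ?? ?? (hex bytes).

MEM[0x2a,0x15,0x1e,0x2b,0x20] = a1 a1 f6 3e b0

D0: mem[0x26..0x27] <- [cc 51]
D1: mem[0x20..0x21] <- [b0 a0]
D2: mem[0x14..0x17] <- [56 a1 3e f6]
D3: mem[0x29..0x2c] <- [56 a1 3e f6]
query mem[0x2a]=0xa1, mem[0x15]=0xa1, mem[0x1e]=0xf6, mem[0x2b]=0x3e, mem[0x20]=0xb0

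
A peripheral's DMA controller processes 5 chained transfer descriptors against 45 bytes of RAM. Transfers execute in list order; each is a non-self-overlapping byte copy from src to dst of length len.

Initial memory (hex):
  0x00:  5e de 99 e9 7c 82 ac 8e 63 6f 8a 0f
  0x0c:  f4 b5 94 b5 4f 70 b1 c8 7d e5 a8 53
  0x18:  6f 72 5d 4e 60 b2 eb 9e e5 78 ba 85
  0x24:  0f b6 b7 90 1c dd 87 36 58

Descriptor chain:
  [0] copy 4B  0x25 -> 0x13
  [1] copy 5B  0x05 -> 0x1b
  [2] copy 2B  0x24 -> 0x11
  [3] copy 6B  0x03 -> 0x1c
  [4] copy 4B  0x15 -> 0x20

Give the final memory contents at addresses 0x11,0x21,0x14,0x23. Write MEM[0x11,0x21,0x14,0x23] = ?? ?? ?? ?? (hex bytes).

MEM[0x11,0x21,0x14,0x23] = 0f 1c b7 6f

#0 dst[0x13+4] := {0xb6,0xb7,0x90,0x1c}
#1 dst[0x1b+5] := {0x82,0xac,0x8e,0x63,0x6f}
#2 dst[0x11+2] := {0x0f,0xb6}
#3 dst[0x1c+6] := {0xe9,0x7c,0x82,0xac,0x8e,0x63}
#4 dst[0x20+4] := {0x90,0x1c,0x53,0x6f}
query mem[0x11]=0x0f, mem[0x21]=0x1c, mem[0x14]=0xb7, mem[0x23]=0x6f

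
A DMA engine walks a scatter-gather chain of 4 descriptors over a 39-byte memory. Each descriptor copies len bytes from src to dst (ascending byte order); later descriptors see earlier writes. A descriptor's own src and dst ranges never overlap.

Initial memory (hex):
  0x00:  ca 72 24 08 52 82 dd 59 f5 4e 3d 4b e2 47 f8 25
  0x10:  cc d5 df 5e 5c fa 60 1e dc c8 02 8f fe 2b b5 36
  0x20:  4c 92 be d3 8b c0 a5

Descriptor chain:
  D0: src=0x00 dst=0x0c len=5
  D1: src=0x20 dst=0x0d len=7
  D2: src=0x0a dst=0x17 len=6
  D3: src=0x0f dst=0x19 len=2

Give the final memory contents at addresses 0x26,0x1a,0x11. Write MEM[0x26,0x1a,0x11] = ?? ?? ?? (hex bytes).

D0: mem[0x0c..0x10] <- [ca 72 24 08 52]
D1: mem[0x0d..0x13] <- [4c 92 be d3 8b c0 a5]
D2: mem[0x17..0x1c] <- [3d 4b ca 4c 92 be]
D3: mem[0x19..0x1a] <- [be d3]
query mem[0x26]=0xa5, mem[0x1a]=0xd3, mem[0x11]=0x8b

MEM[0x26,0x1a,0x11] = a5 d3 8b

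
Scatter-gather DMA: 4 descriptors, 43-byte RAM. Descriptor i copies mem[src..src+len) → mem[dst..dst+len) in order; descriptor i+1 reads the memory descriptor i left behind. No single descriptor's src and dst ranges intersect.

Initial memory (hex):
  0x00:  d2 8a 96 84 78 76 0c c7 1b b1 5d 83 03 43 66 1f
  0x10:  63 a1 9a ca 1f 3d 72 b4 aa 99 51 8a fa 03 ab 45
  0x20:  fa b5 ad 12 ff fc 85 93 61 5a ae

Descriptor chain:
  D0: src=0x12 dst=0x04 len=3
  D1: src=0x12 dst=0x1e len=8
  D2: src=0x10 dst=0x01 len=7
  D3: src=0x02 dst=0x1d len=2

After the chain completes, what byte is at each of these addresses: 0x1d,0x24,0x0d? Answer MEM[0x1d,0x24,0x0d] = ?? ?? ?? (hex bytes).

D0: mem[0x04..0x06] <- [9a ca 1f]
D1: mem[0x1e..0x25] <- [9a ca 1f 3d 72 b4 aa 99]
D2: mem[0x01..0x07] <- [63 a1 9a ca 1f 3d 72]
D3: mem[0x1d..0x1e] <- [a1 9a]
query mem[0x1d]=0xa1, mem[0x24]=0xaa, mem[0x0d]=0x43

MEM[0x1d,0x24,0x0d] = a1 aa 43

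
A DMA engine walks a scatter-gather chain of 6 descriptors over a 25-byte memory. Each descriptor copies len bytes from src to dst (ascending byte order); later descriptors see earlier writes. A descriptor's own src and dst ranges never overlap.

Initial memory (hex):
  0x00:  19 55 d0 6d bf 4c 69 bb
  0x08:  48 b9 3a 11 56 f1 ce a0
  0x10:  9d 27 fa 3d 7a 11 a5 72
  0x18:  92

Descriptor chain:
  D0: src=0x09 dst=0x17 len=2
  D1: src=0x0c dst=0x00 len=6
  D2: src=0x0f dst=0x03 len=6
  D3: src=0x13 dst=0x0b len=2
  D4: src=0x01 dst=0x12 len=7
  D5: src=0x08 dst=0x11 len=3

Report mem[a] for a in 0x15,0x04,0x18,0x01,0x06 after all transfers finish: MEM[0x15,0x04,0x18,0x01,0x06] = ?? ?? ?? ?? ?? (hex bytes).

MEM[0x15,0x04,0x18,0x01,0x06] = 9d 9d 3d f1 fa

  after D0: wrote 2B at 0x17 = b93a
  after D1: wrote 6B at 0x00 = 56f1cea09d27
  after D2: wrote 6B at 0x03 = a09d27fa3d7a
  after D3: wrote 2B at 0x0b = 3d7a
  after D4: wrote 7B at 0x12 = f1cea09d27fa3d
  after D5: wrote 3B at 0x11 = 7ab93a
query mem[0x15]=0x9d, mem[0x04]=0x9d, mem[0x18]=0x3d, mem[0x01]=0xf1, mem[0x06]=0xfa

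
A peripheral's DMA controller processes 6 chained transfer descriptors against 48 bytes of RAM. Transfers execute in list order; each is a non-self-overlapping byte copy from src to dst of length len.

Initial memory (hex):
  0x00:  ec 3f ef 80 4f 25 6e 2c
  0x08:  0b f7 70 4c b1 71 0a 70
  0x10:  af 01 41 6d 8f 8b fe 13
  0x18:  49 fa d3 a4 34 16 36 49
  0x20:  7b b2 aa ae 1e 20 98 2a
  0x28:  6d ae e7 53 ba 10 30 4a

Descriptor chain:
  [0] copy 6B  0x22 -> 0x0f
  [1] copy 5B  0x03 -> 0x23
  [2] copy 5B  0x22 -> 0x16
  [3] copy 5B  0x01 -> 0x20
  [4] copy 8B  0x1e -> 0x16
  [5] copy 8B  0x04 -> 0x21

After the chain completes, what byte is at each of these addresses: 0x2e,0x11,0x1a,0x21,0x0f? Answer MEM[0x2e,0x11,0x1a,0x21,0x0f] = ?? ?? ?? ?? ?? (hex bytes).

[0] 0x22->0x0f len=6 : aa ae 1e 20 98 2a
[1] 0x03->0x23 len=5 : 80 4f 25 6e 2c
[2] 0x22->0x16 len=5 : aa 80 4f 25 6e
[3] 0x01->0x20 len=5 : 3f ef 80 4f 25
[4] 0x1e->0x16 len=8 : 36 49 3f ef 80 4f 25 25
[5] 0x04->0x21 len=8 : 4f 25 6e 2c 0b f7 70 4c
query mem[0x2e]=0x30, mem[0x11]=0x1e, mem[0x1a]=0x80, mem[0x21]=0x4f, mem[0x0f]=0xaa

MEM[0x2e,0x11,0x1a,0x21,0x0f] = 30 1e 80 4f aa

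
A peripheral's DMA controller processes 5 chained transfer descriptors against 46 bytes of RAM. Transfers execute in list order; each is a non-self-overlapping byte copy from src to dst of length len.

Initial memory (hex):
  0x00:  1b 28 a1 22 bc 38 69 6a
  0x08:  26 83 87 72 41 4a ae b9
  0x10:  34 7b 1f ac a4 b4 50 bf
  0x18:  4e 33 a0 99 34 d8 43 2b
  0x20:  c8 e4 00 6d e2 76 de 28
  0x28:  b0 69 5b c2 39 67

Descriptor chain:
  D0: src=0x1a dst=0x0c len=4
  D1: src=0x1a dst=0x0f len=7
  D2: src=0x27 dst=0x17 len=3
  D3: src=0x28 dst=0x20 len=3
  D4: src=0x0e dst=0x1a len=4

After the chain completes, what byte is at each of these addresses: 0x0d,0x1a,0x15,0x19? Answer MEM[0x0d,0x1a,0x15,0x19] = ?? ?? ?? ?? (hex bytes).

  after D0: wrote 4B at 0x0c = a09934d8
  after D1: wrote 7B at 0x0f = a09934d8432bc8
  after D2: wrote 3B at 0x17 = 28b069
  after D3: wrote 3B at 0x20 = b0695b
  after D4: wrote 4B at 0x1a = 34a09934
query mem[0x0d]=0x99, mem[0x1a]=0x34, mem[0x15]=0xc8, mem[0x19]=0x69

MEM[0x0d,0x1a,0x15,0x19] = 99 34 c8 69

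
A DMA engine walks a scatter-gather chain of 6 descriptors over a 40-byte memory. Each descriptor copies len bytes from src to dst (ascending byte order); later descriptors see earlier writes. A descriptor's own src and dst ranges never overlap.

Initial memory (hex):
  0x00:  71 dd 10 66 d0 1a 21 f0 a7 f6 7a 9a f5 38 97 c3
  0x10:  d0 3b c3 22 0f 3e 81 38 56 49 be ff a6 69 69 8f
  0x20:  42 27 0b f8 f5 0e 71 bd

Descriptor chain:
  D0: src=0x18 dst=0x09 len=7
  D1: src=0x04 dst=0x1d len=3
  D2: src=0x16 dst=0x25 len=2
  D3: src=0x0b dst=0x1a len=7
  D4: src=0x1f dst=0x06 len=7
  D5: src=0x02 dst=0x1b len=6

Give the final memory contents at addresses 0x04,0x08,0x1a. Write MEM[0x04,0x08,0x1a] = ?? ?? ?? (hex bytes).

  after D0: wrote 7B at 0x09 = 5649beffa66969
  after D1: wrote 3B at 0x1d = d01a21
  after D2: wrote 2B at 0x25 = 8138
  after D3: wrote 7B at 0x1a = beffa66969d03b
  after D4: wrote 7B at 0x06 = d03b270bf8f581
  after D5: wrote 6B at 0x1b = 1066d01ad03b
query mem[0x04]=0xd0, mem[0x08]=0x27, mem[0x1a]=0xbe

MEM[0x04,0x08,0x1a] = d0 27 be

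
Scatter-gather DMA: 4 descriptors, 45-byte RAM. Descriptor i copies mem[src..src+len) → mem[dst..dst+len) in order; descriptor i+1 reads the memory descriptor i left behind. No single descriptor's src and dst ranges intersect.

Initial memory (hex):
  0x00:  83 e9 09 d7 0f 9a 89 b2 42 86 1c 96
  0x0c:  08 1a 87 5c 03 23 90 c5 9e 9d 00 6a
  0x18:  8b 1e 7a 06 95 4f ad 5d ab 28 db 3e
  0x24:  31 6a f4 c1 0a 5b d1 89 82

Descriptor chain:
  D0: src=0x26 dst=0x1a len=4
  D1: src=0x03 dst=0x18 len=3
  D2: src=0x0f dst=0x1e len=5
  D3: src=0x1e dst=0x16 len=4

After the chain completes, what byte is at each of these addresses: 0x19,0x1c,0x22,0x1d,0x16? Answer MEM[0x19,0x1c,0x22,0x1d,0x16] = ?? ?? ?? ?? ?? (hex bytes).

  after D0: wrote 4B at 0x1a = f4c10a5b
  after D1: wrote 3B at 0x18 = d70f9a
  after D2: wrote 5B at 0x1e = 5c032390c5
  after D3: wrote 4B at 0x16 = 5c032390
query mem[0x19]=0x90, mem[0x1c]=0x0a, mem[0x22]=0xc5, mem[0x1d]=0x5b, mem[0x16]=0x5c

MEM[0x19,0x1c,0x22,0x1d,0x16] = 90 0a c5 5b 5c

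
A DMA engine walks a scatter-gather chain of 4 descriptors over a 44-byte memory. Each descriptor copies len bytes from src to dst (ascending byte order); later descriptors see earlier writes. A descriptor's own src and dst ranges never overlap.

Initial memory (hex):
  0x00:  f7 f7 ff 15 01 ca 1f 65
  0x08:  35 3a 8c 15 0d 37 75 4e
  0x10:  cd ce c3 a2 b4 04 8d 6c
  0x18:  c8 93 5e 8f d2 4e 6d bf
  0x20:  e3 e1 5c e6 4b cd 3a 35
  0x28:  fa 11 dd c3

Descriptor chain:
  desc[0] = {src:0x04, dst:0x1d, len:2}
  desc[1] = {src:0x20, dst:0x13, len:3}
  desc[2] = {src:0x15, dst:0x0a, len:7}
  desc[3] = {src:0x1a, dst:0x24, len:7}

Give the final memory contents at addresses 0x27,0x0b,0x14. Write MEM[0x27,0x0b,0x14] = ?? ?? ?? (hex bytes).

#0 dst[0x1d+2] := {0x01,0xca}
#1 dst[0x13+3] := {0xe3,0xe1,0x5c}
#2 dst[0x0a+7] := {0x5c,0x8d,0x6c,0xc8,0x93,0x5e,0x8f}
#3 dst[0x24+7] := {0x5e,0x8f,0xd2,0x01,0xca,0xbf,0xe3}
query mem[0x27]=0x01, mem[0x0b]=0x8d, mem[0x14]=0xe1

MEM[0x27,0x0b,0x14] = 01 8d e1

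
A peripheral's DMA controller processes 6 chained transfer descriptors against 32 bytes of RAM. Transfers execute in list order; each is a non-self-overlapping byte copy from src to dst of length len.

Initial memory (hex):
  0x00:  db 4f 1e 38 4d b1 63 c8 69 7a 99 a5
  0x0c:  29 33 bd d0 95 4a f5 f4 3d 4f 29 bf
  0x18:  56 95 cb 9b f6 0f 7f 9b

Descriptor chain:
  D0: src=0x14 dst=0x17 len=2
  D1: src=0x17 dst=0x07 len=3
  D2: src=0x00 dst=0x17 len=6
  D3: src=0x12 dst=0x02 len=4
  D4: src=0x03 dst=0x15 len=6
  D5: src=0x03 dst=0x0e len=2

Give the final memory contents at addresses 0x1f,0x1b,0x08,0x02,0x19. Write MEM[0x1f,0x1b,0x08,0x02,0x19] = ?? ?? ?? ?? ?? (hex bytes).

MEM[0x1f,0x1b,0x08,0x02,0x19] = 9b 4d 4f f5 3d

D0: mem[0x17..0x18] <- [3d 4f]
D1: mem[0x07..0x09] <- [3d 4f 95]
D2: mem[0x17..0x1c] <- [db 4f 1e 38 4d b1]
D3: mem[0x02..0x05] <- [f5 f4 3d 4f]
D4: mem[0x15..0x1a] <- [f4 3d 4f 63 3d 4f]
D5: mem[0x0e..0x0f] <- [f4 3d]
query mem[0x1f]=0x9b, mem[0x1b]=0x4d, mem[0x08]=0x4f, mem[0x02]=0xf5, mem[0x19]=0x3d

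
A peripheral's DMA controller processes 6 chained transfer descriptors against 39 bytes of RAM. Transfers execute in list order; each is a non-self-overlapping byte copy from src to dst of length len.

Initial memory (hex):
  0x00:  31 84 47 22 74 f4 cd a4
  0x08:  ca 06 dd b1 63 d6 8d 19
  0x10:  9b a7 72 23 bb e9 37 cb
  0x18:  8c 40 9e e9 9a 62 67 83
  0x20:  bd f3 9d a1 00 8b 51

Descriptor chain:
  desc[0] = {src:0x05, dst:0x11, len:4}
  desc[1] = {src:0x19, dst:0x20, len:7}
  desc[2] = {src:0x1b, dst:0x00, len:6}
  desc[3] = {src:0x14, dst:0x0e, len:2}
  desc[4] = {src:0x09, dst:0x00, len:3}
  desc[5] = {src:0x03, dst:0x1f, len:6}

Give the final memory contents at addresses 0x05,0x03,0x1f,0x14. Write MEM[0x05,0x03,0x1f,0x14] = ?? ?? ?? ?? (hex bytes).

MEM[0x05,0x03,0x1f,0x14] = 40 67 67 ca

  after D0: wrote 4B at 0x11 = f4cda4ca
  after D1: wrote 7B at 0x20 = 409ee99a626783
  after D2: wrote 6B at 0x00 = e99a62678340
  after D3: wrote 2B at 0x0e = cae9
  after D4: wrote 3B at 0x00 = 06ddb1
  after D5: wrote 6B at 0x1f = 678340cda4ca
query mem[0x05]=0x40, mem[0x03]=0x67, mem[0x1f]=0x67, mem[0x14]=0xca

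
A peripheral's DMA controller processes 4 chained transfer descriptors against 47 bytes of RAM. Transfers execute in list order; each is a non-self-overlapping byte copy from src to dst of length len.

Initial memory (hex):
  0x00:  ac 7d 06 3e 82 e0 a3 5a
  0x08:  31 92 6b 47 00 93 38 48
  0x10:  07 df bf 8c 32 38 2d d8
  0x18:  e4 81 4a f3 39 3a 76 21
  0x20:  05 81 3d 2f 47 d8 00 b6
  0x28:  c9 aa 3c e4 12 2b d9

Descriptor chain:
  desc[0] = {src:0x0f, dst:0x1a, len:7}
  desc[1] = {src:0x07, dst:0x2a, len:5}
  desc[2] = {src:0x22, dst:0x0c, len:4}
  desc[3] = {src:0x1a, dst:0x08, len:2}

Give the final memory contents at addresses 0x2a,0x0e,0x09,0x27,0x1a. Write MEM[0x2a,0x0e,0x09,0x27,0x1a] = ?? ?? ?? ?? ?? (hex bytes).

MEM[0x2a,0x0e,0x09,0x27,0x1a] = 5a 47 07 b6 48

[0] 0x0f->0x1a len=7 : 48 07 df bf 8c 32 38
[1] 0x07->0x2a len=5 : 5a 31 92 6b 47
[2] 0x22->0x0c len=4 : 3d 2f 47 d8
[3] 0x1a->0x08 len=2 : 48 07
query mem[0x2a]=0x5a, mem[0x0e]=0x47, mem[0x09]=0x07, mem[0x27]=0xb6, mem[0x1a]=0x48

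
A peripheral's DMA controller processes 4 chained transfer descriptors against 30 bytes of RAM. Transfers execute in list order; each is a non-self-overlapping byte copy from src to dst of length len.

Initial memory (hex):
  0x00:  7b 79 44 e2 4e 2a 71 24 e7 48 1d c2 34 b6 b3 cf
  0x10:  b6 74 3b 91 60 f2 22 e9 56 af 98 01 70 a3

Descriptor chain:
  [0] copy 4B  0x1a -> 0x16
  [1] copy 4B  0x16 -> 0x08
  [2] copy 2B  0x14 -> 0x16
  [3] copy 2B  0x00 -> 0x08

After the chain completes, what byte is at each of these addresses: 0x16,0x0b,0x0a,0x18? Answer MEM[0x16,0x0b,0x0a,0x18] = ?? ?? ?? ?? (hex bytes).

MEM[0x16,0x0b,0x0a,0x18] = 60 a3 70 70

[0] 0x1a->0x16 len=4 : 98 01 70 a3
[1] 0x16->0x08 len=4 : 98 01 70 a3
[2] 0x14->0x16 len=2 : 60 f2
[3] 0x00->0x08 len=2 : 7b 79
query mem[0x16]=0x60, mem[0x0b]=0xa3, mem[0x0a]=0x70, mem[0x18]=0x70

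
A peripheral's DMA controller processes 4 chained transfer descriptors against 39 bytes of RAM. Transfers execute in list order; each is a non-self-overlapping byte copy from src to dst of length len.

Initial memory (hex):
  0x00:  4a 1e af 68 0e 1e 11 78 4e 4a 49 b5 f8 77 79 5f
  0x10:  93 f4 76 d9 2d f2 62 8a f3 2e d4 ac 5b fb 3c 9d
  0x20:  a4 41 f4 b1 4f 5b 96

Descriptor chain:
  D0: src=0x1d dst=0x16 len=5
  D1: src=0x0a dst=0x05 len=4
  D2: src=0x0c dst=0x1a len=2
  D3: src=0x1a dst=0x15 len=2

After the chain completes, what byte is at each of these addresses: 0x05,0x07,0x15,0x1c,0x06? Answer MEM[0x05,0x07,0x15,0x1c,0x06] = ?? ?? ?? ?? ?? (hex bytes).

  after D0: wrote 5B at 0x16 = fb3c9da441
  after D1: wrote 4B at 0x05 = 49b5f877
  after D2: wrote 2B at 0x1a = f877
  after D3: wrote 2B at 0x15 = f877
query mem[0x05]=0x49, mem[0x07]=0xf8, mem[0x15]=0xf8, mem[0x1c]=0x5b, mem[0x06]=0xb5

MEM[0x05,0x07,0x15,0x1c,0x06] = 49 f8 f8 5b b5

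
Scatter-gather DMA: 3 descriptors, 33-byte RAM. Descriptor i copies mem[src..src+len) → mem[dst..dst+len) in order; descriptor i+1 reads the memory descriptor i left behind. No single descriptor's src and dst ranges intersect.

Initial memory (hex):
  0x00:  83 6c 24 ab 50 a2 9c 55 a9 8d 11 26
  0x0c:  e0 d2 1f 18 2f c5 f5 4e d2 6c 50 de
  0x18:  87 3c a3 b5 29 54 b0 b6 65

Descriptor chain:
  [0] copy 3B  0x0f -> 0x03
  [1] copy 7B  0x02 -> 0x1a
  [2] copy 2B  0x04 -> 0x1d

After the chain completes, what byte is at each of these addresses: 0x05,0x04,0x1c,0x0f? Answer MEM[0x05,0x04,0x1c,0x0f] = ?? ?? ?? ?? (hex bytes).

MEM[0x05,0x04,0x1c,0x0f] = c5 2f 2f 18

#0 dst[0x03+3] := {0x18,0x2f,0xc5}
#1 dst[0x1a+7] := {0x24,0x18,0x2f,0xc5,0x9c,0x55,0xa9}
#2 dst[0x1d+2] := {0x2f,0xc5}
query mem[0x05]=0xc5, mem[0x04]=0x2f, mem[0x1c]=0x2f, mem[0x0f]=0x18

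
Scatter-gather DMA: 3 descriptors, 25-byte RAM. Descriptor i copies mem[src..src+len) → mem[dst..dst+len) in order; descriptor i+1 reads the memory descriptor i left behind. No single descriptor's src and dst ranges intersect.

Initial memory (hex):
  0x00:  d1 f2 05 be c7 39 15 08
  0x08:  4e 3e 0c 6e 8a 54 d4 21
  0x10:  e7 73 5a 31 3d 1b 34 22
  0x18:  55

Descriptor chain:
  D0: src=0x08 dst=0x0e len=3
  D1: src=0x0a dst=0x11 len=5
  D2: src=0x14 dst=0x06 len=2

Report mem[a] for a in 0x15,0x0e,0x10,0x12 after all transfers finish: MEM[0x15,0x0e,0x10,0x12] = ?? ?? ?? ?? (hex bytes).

MEM[0x15,0x0e,0x10,0x12] = 4e 4e 0c 6e

#0 dst[0x0e+3] := {0x4e,0x3e,0x0c}
#1 dst[0x11+5] := {0x0c,0x6e,0x8a,0x54,0x4e}
#2 dst[0x06+2] := {0x54,0x4e}
query mem[0x15]=0x4e, mem[0x0e]=0x4e, mem[0x10]=0x0c, mem[0x12]=0x6e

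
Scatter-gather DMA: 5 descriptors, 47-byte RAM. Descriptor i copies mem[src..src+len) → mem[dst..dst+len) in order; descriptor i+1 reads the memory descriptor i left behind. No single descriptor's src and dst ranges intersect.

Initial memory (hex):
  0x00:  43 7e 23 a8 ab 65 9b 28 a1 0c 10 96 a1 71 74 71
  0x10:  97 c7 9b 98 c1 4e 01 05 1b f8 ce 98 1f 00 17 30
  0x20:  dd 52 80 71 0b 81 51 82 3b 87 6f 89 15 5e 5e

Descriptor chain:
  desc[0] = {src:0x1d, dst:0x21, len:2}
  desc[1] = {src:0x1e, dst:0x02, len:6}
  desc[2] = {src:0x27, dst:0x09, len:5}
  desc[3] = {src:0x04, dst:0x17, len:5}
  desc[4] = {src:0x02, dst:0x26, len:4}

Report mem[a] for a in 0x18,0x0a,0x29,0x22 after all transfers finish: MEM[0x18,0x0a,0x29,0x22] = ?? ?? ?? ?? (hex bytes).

#0 dst[0x21+2] := {0x00,0x17}
#1 dst[0x02+6] := {0x17,0x30,0xdd,0x00,0x17,0x71}
#2 dst[0x09+5] := {0x82,0x3b,0x87,0x6f,0x89}
#3 dst[0x17+5] := {0xdd,0x00,0x17,0x71,0xa1}
#4 dst[0x26+4] := {0x17,0x30,0xdd,0x00}
query mem[0x18]=0x00, mem[0x0a]=0x3b, mem[0x29]=0x00, mem[0x22]=0x17

MEM[0x18,0x0a,0x29,0x22] = 00 3b 00 17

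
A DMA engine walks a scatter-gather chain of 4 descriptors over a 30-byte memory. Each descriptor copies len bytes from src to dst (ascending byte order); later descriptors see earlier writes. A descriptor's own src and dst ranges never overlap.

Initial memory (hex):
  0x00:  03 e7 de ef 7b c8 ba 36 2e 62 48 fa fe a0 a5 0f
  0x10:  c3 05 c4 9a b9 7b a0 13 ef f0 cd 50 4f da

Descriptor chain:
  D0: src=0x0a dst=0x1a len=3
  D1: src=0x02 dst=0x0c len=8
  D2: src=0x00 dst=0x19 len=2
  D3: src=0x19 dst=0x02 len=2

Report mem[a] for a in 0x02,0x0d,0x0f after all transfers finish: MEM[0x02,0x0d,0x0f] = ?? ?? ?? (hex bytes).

[0] 0x0a->0x1a len=3 : 48 fa fe
[1] 0x02->0x0c len=8 : de ef 7b c8 ba 36 2e 62
[2] 0x00->0x19 len=2 : 03 e7
[3] 0x19->0x02 len=2 : 03 e7
query mem[0x02]=0x03, mem[0x0d]=0xef, mem[0x0f]=0xc8

MEM[0x02,0x0d,0x0f] = 03 ef c8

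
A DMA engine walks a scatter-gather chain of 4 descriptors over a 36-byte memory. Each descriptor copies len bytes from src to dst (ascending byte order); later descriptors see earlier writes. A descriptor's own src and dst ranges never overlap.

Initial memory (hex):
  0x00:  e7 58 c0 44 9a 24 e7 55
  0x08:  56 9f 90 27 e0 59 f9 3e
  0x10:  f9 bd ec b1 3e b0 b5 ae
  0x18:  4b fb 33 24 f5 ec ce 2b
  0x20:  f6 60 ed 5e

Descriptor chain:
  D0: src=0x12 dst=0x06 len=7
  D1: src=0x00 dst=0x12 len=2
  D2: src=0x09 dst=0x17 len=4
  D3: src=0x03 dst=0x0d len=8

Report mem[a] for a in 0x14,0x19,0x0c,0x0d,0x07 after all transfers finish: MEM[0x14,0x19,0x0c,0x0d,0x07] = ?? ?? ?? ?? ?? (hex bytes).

#0 dst[0x06+7] := {0xec,0xb1,0x3e,0xb0,0xb5,0xae,0x4b}
#1 dst[0x12+2] := {0xe7,0x58}
#2 dst[0x17+4] := {0xb0,0xb5,0xae,0x4b}
#3 dst[0x0d+8] := {0x44,0x9a,0x24,0xec,0xb1,0x3e,0xb0,0xb5}
query mem[0x14]=0xb5, mem[0x19]=0xae, mem[0x0c]=0x4b, mem[0x0d]=0x44, mem[0x07]=0xb1

MEM[0x14,0x19,0x0c,0x0d,0x07] = b5 ae 4b 44 b1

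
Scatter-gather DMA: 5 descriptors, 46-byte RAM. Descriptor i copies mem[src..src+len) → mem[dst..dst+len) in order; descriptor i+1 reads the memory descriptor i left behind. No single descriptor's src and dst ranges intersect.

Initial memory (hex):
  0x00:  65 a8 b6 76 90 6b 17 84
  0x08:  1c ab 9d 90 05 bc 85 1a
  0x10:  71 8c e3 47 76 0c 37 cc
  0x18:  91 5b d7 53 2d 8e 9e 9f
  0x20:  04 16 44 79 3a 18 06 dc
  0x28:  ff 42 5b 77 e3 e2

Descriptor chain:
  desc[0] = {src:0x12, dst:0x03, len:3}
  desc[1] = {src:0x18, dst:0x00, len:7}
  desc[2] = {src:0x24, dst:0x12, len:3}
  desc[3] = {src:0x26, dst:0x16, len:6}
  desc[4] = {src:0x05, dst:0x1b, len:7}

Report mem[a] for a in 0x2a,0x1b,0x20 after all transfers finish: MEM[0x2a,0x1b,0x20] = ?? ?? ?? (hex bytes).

MEM[0x2a,0x1b,0x20] = 5b 8e 9d

D0: mem[0x03..0x05] <- [e3 47 76]
D1: mem[0x00..0x06] <- [91 5b d7 53 2d 8e 9e]
D2: mem[0x12..0x14] <- [3a 18 06]
D3: mem[0x16..0x1b] <- [06 dc ff 42 5b 77]
D4: mem[0x1b..0x21] <- [8e 9e 84 1c ab 9d 90]
query mem[0x2a]=0x5b, mem[0x1b]=0x8e, mem[0x20]=0x9d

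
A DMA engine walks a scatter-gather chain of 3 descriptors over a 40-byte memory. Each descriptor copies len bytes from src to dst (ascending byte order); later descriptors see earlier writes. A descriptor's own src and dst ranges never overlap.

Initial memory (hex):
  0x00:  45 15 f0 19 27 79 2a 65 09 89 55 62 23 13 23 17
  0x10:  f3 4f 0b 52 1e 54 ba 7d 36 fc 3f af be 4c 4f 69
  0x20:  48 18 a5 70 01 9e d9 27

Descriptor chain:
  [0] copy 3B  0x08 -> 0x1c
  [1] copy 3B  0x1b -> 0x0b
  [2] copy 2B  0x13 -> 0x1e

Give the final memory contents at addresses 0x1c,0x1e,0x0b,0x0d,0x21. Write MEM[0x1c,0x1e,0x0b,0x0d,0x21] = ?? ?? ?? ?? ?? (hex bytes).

MEM[0x1c,0x1e,0x0b,0x0d,0x21] = 09 52 af 89 18

D0: mem[0x1c..0x1e] <- [09 89 55]
D1: mem[0x0b..0x0d] <- [af 09 89]
D2: mem[0x1e..0x1f] <- [52 1e]
query mem[0x1c]=0x09, mem[0x1e]=0x52, mem[0x0b]=0xaf, mem[0x0d]=0x89, mem[0x21]=0x18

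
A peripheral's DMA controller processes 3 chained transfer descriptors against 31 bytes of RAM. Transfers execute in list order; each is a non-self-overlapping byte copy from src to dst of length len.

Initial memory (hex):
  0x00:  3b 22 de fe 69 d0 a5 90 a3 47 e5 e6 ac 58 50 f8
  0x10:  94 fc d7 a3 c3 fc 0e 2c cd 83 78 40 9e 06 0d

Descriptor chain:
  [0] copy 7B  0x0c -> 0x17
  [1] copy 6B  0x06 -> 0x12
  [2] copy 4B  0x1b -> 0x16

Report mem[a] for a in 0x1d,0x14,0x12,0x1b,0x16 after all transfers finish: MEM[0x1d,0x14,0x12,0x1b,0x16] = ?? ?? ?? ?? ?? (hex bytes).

D0: mem[0x17..0x1d] <- [ac 58 50 f8 94 fc d7]
D1: mem[0x12..0x17] <- [a5 90 a3 47 e5 e6]
D2: mem[0x16..0x19] <- [94 fc d7 0d]
query mem[0x1d]=0xd7, mem[0x14]=0xa3, mem[0x12]=0xa5, mem[0x1b]=0x94, mem[0x16]=0x94

MEM[0x1d,0x14,0x12,0x1b,0x16] = d7 a3 a5 94 94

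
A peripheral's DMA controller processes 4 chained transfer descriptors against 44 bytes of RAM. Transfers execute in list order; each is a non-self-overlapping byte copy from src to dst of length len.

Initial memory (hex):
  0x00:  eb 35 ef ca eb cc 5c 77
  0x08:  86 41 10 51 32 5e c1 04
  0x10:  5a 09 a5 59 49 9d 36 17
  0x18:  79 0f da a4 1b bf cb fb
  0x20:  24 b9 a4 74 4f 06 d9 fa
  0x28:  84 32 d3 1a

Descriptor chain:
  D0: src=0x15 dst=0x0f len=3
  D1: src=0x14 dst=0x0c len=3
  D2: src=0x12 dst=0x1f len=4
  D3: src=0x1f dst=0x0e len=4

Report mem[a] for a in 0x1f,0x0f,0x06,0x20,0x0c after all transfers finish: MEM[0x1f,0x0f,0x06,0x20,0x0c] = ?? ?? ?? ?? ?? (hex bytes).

#0 dst[0x0f+3] := {0x9d,0x36,0x17}
#1 dst[0x0c+3] := {0x49,0x9d,0x36}
#2 dst[0x1f+4] := {0xa5,0x59,0x49,0x9d}
#3 dst[0x0e+4] := {0xa5,0x59,0x49,0x9d}
query mem[0x1f]=0xa5, mem[0x0f]=0x59, mem[0x06]=0x5c, mem[0x20]=0x59, mem[0x0c]=0x49

MEM[0x1f,0x0f,0x06,0x20,0x0c] = a5 59 5c 59 49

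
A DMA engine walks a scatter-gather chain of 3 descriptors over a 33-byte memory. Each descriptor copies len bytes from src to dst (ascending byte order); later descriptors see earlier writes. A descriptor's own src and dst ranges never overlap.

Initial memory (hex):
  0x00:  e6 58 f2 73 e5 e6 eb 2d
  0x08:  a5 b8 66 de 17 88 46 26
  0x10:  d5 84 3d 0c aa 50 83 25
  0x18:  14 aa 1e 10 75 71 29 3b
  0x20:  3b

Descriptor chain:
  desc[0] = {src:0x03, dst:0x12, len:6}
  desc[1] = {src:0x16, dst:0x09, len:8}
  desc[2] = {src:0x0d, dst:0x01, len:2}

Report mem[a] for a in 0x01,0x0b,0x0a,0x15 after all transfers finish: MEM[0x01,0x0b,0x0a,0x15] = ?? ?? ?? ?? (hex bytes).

MEM[0x01,0x0b,0x0a,0x15] = 1e 14 a5 eb

[0] 0x03->0x12 len=6 : 73 e5 e6 eb 2d a5
[1] 0x16->0x09 len=8 : 2d a5 14 aa 1e 10 75 71
[2] 0x0d->0x01 len=2 : 1e 10
query mem[0x01]=0x1e, mem[0x0b]=0x14, mem[0x0a]=0xa5, mem[0x15]=0xeb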